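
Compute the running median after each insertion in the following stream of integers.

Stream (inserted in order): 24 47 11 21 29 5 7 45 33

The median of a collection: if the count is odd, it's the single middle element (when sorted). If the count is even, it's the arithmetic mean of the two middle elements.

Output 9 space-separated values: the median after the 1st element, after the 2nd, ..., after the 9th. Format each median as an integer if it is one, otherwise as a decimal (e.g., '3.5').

Answer: 24 35.5 24 22.5 24 22.5 21 22.5 24

Derivation:
Step 1: insert 24 -> lo=[24] (size 1, max 24) hi=[] (size 0) -> median=24
Step 2: insert 47 -> lo=[24] (size 1, max 24) hi=[47] (size 1, min 47) -> median=35.5
Step 3: insert 11 -> lo=[11, 24] (size 2, max 24) hi=[47] (size 1, min 47) -> median=24
Step 4: insert 21 -> lo=[11, 21] (size 2, max 21) hi=[24, 47] (size 2, min 24) -> median=22.5
Step 5: insert 29 -> lo=[11, 21, 24] (size 3, max 24) hi=[29, 47] (size 2, min 29) -> median=24
Step 6: insert 5 -> lo=[5, 11, 21] (size 3, max 21) hi=[24, 29, 47] (size 3, min 24) -> median=22.5
Step 7: insert 7 -> lo=[5, 7, 11, 21] (size 4, max 21) hi=[24, 29, 47] (size 3, min 24) -> median=21
Step 8: insert 45 -> lo=[5, 7, 11, 21] (size 4, max 21) hi=[24, 29, 45, 47] (size 4, min 24) -> median=22.5
Step 9: insert 33 -> lo=[5, 7, 11, 21, 24] (size 5, max 24) hi=[29, 33, 45, 47] (size 4, min 29) -> median=24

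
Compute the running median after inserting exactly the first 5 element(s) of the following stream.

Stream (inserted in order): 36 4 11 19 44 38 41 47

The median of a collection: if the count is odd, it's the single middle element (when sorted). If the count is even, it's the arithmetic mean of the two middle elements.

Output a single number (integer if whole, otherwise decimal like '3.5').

Step 1: insert 36 -> lo=[36] (size 1, max 36) hi=[] (size 0) -> median=36
Step 2: insert 4 -> lo=[4] (size 1, max 4) hi=[36] (size 1, min 36) -> median=20
Step 3: insert 11 -> lo=[4, 11] (size 2, max 11) hi=[36] (size 1, min 36) -> median=11
Step 4: insert 19 -> lo=[4, 11] (size 2, max 11) hi=[19, 36] (size 2, min 19) -> median=15
Step 5: insert 44 -> lo=[4, 11, 19] (size 3, max 19) hi=[36, 44] (size 2, min 36) -> median=19

Answer: 19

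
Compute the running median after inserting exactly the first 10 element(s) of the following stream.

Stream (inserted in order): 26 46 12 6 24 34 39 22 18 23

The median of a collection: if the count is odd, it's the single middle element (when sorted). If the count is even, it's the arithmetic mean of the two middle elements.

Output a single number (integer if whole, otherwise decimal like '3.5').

Step 1: insert 26 -> lo=[26] (size 1, max 26) hi=[] (size 0) -> median=26
Step 2: insert 46 -> lo=[26] (size 1, max 26) hi=[46] (size 1, min 46) -> median=36
Step 3: insert 12 -> lo=[12, 26] (size 2, max 26) hi=[46] (size 1, min 46) -> median=26
Step 4: insert 6 -> lo=[6, 12] (size 2, max 12) hi=[26, 46] (size 2, min 26) -> median=19
Step 5: insert 24 -> lo=[6, 12, 24] (size 3, max 24) hi=[26, 46] (size 2, min 26) -> median=24
Step 6: insert 34 -> lo=[6, 12, 24] (size 3, max 24) hi=[26, 34, 46] (size 3, min 26) -> median=25
Step 7: insert 39 -> lo=[6, 12, 24, 26] (size 4, max 26) hi=[34, 39, 46] (size 3, min 34) -> median=26
Step 8: insert 22 -> lo=[6, 12, 22, 24] (size 4, max 24) hi=[26, 34, 39, 46] (size 4, min 26) -> median=25
Step 9: insert 18 -> lo=[6, 12, 18, 22, 24] (size 5, max 24) hi=[26, 34, 39, 46] (size 4, min 26) -> median=24
Step 10: insert 23 -> lo=[6, 12, 18, 22, 23] (size 5, max 23) hi=[24, 26, 34, 39, 46] (size 5, min 24) -> median=23.5

Answer: 23.5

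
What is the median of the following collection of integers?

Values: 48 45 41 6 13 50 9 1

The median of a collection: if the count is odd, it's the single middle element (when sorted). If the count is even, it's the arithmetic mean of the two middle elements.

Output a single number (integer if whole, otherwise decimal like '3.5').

Answer: 27

Derivation:
Step 1: insert 48 -> lo=[48] (size 1, max 48) hi=[] (size 0) -> median=48
Step 2: insert 45 -> lo=[45] (size 1, max 45) hi=[48] (size 1, min 48) -> median=46.5
Step 3: insert 41 -> lo=[41, 45] (size 2, max 45) hi=[48] (size 1, min 48) -> median=45
Step 4: insert 6 -> lo=[6, 41] (size 2, max 41) hi=[45, 48] (size 2, min 45) -> median=43
Step 5: insert 13 -> lo=[6, 13, 41] (size 3, max 41) hi=[45, 48] (size 2, min 45) -> median=41
Step 6: insert 50 -> lo=[6, 13, 41] (size 3, max 41) hi=[45, 48, 50] (size 3, min 45) -> median=43
Step 7: insert 9 -> lo=[6, 9, 13, 41] (size 4, max 41) hi=[45, 48, 50] (size 3, min 45) -> median=41
Step 8: insert 1 -> lo=[1, 6, 9, 13] (size 4, max 13) hi=[41, 45, 48, 50] (size 4, min 41) -> median=27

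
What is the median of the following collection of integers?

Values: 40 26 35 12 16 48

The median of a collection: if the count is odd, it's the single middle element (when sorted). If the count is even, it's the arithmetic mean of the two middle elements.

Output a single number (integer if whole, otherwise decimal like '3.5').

Step 1: insert 40 -> lo=[40] (size 1, max 40) hi=[] (size 0) -> median=40
Step 2: insert 26 -> lo=[26] (size 1, max 26) hi=[40] (size 1, min 40) -> median=33
Step 3: insert 35 -> lo=[26, 35] (size 2, max 35) hi=[40] (size 1, min 40) -> median=35
Step 4: insert 12 -> lo=[12, 26] (size 2, max 26) hi=[35, 40] (size 2, min 35) -> median=30.5
Step 5: insert 16 -> lo=[12, 16, 26] (size 3, max 26) hi=[35, 40] (size 2, min 35) -> median=26
Step 6: insert 48 -> lo=[12, 16, 26] (size 3, max 26) hi=[35, 40, 48] (size 3, min 35) -> median=30.5

Answer: 30.5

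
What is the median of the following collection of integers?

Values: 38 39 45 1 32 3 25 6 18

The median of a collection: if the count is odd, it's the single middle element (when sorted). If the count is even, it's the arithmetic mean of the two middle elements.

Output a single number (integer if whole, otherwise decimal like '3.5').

Answer: 25

Derivation:
Step 1: insert 38 -> lo=[38] (size 1, max 38) hi=[] (size 0) -> median=38
Step 2: insert 39 -> lo=[38] (size 1, max 38) hi=[39] (size 1, min 39) -> median=38.5
Step 3: insert 45 -> lo=[38, 39] (size 2, max 39) hi=[45] (size 1, min 45) -> median=39
Step 4: insert 1 -> lo=[1, 38] (size 2, max 38) hi=[39, 45] (size 2, min 39) -> median=38.5
Step 5: insert 32 -> lo=[1, 32, 38] (size 3, max 38) hi=[39, 45] (size 2, min 39) -> median=38
Step 6: insert 3 -> lo=[1, 3, 32] (size 3, max 32) hi=[38, 39, 45] (size 3, min 38) -> median=35
Step 7: insert 25 -> lo=[1, 3, 25, 32] (size 4, max 32) hi=[38, 39, 45] (size 3, min 38) -> median=32
Step 8: insert 6 -> lo=[1, 3, 6, 25] (size 4, max 25) hi=[32, 38, 39, 45] (size 4, min 32) -> median=28.5
Step 9: insert 18 -> lo=[1, 3, 6, 18, 25] (size 5, max 25) hi=[32, 38, 39, 45] (size 4, min 32) -> median=25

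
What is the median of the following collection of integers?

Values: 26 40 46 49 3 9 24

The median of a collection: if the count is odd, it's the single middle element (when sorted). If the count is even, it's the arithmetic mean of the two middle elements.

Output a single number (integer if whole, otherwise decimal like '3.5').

Answer: 26

Derivation:
Step 1: insert 26 -> lo=[26] (size 1, max 26) hi=[] (size 0) -> median=26
Step 2: insert 40 -> lo=[26] (size 1, max 26) hi=[40] (size 1, min 40) -> median=33
Step 3: insert 46 -> lo=[26, 40] (size 2, max 40) hi=[46] (size 1, min 46) -> median=40
Step 4: insert 49 -> lo=[26, 40] (size 2, max 40) hi=[46, 49] (size 2, min 46) -> median=43
Step 5: insert 3 -> lo=[3, 26, 40] (size 3, max 40) hi=[46, 49] (size 2, min 46) -> median=40
Step 6: insert 9 -> lo=[3, 9, 26] (size 3, max 26) hi=[40, 46, 49] (size 3, min 40) -> median=33
Step 7: insert 24 -> lo=[3, 9, 24, 26] (size 4, max 26) hi=[40, 46, 49] (size 3, min 40) -> median=26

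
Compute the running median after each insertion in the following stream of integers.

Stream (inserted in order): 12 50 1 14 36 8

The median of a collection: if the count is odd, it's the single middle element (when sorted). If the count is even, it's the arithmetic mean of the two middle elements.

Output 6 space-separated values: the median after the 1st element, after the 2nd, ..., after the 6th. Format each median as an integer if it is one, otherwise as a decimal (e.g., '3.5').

Step 1: insert 12 -> lo=[12] (size 1, max 12) hi=[] (size 0) -> median=12
Step 2: insert 50 -> lo=[12] (size 1, max 12) hi=[50] (size 1, min 50) -> median=31
Step 3: insert 1 -> lo=[1, 12] (size 2, max 12) hi=[50] (size 1, min 50) -> median=12
Step 4: insert 14 -> lo=[1, 12] (size 2, max 12) hi=[14, 50] (size 2, min 14) -> median=13
Step 5: insert 36 -> lo=[1, 12, 14] (size 3, max 14) hi=[36, 50] (size 2, min 36) -> median=14
Step 6: insert 8 -> lo=[1, 8, 12] (size 3, max 12) hi=[14, 36, 50] (size 3, min 14) -> median=13

Answer: 12 31 12 13 14 13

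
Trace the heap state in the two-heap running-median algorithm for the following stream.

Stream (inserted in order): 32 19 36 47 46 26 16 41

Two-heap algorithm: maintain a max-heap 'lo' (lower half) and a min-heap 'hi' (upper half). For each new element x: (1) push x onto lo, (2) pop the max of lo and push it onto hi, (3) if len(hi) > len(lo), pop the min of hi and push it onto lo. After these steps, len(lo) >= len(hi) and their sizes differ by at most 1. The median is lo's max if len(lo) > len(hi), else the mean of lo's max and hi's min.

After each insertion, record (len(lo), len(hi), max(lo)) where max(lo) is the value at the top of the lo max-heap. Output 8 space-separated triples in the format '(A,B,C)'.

Step 1: insert 32 -> lo=[32] hi=[] -> (len(lo)=1, len(hi)=0, max(lo)=32)
Step 2: insert 19 -> lo=[19] hi=[32] -> (len(lo)=1, len(hi)=1, max(lo)=19)
Step 3: insert 36 -> lo=[19, 32] hi=[36] -> (len(lo)=2, len(hi)=1, max(lo)=32)
Step 4: insert 47 -> lo=[19, 32] hi=[36, 47] -> (len(lo)=2, len(hi)=2, max(lo)=32)
Step 5: insert 46 -> lo=[19, 32, 36] hi=[46, 47] -> (len(lo)=3, len(hi)=2, max(lo)=36)
Step 6: insert 26 -> lo=[19, 26, 32] hi=[36, 46, 47] -> (len(lo)=3, len(hi)=3, max(lo)=32)
Step 7: insert 16 -> lo=[16, 19, 26, 32] hi=[36, 46, 47] -> (len(lo)=4, len(hi)=3, max(lo)=32)
Step 8: insert 41 -> lo=[16, 19, 26, 32] hi=[36, 41, 46, 47] -> (len(lo)=4, len(hi)=4, max(lo)=32)

Answer: (1,0,32) (1,1,19) (2,1,32) (2,2,32) (3,2,36) (3,3,32) (4,3,32) (4,4,32)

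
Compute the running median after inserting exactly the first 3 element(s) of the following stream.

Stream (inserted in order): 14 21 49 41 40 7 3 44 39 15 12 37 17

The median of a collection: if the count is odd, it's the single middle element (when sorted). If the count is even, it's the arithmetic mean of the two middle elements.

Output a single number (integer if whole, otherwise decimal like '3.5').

Step 1: insert 14 -> lo=[14] (size 1, max 14) hi=[] (size 0) -> median=14
Step 2: insert 21 -> lo=[14] (size 1, max 14) hi=[21] (size 1, min 21) -> median=17.5
Step 3: insert 49 -> lo=[14, 21] (size 2, max 21) hi=[49] (size 1, min 49) -> median=21

Answer: 21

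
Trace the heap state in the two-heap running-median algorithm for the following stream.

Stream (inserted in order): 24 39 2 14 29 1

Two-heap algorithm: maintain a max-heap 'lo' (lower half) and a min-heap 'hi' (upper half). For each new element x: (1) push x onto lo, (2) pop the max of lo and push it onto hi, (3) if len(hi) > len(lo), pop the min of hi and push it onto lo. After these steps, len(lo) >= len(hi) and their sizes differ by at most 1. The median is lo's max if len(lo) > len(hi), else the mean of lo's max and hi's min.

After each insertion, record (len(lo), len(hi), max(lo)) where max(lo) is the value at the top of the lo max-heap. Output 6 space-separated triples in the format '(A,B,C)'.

Step 1: insert 24 -> lo=[24] hi=[] -> (len(lo)=1, len(hi)=0, max(lo)=24)
Step 2: insert 39 -> lo=[24] hi=[39] -> (len(lo)=1, len(hi)=1, max(lo)=24)
Step 3: insert 2 -> lo=[2, 24] hi=[39] -> (len(lo)=2, len(hi)=1, max(lo)=24)
Step 4: insert 14 -> lo=[2, 14] hi=[24, 39] -> (len(lo)=2, len(hi)=2, max(lo)=14)
Step 5: insert 29 -> lo=[2, 14, 24] hi=[29, 39] -> (len(lo)=3, len(hi)=2, max(lo)=24)
Step 6: insert 1 -> lo=[1, 2, 14] hi=[24, 29, 39] -> (len(lo)=3, len(hi)=3, max(lo)=14)

Answer: (1,0,24) (1,1,24) (2,1,24) (2,2,14) (3,2,24) (3,3,14)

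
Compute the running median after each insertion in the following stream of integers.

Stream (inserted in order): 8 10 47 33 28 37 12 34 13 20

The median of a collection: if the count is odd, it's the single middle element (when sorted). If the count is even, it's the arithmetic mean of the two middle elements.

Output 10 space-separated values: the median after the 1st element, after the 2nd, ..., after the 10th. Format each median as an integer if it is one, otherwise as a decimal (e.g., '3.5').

Answer: 8 9 10 21.5 28 30.5 28 30.5 28 24

Derivation:
Step 1: insert 8 -> lo=[8] (size 1, max 8) hi=[] (size 0) -> median=8
Step 2: insert 10 -> lo=[8] (size 1, max 8) hi=[10] (size 1, min 10) -> median=9
Step 3: insert 47 -> lo=[8, 10] (size 2, max 10) hi=[47] (size 1, min 47) -> median=10
Step 4: insert 33 -> lo=[8, 10] (size 2, max 10) hi=[33, 47] (size 2, min 33) -> median=21.5
Step 5: insert 28 -> lo=[8, 10, 28] (size 3, max 28) hi=[33, 47] (size 2, min 33) -> median=28
Step 6: insert 37 -> lo=[8, 10, 28] (size 3, max 28) hi=[33, 37, 47] (size 3, min 33) -> median=30.5
Step 7: insert 12 -> lo=[8, 10, 12, 28] (size 4, max 28) hi=[33, 37, 47] (size 3, min 33) -> median=28
Step 8: insert 34 -> lo=[8, 10, 12, 28] (size 4, max 28) hi=[33, 34, 37, 47] (size 4, min 33) -> median=30.5
Step 9: insert 13 -> lo=[8, 10, 12, 13, 28] (size 5, max 28) hi=[33, 34, 37, 47] (size 4, min 33) -> median=28
Step 10: insert 20 -> lo=[8, 10, 12, 13, 20] (size 5, max 20) hi=[28, 33, 34, 37, 47] (size 5, min 28) -> median=24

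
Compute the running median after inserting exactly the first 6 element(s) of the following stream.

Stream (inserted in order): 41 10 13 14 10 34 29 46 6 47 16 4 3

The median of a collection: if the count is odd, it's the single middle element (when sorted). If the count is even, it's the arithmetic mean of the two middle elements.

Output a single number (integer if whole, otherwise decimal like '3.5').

Step 1: insert 41 -> lo=[41] (size 1, max 41) hi=[] (size 0) -> median=41
Step 2: insert 10 -> lo=[10] (size 1, max 10) hi=[41] (size 1, min 41) -> median=25.5
Step 3: insert 13 -> lo=[10, 13] (size 2, max 13) hi=[41] (size 1, min 41) -> median=13
Step 4: insert 14 -> lo=[10, 13] (size 2, max 13) hi=[14, 41] (size 2, min 14) -> median=13.5
Step 5: insert 10 -> lo=[10, 10, 13] (size 3, max 13) hi=[14, 41] (size 2, min 14) -> median=13
Step 6: insert 34 -> lo=[10, 10, 13] (size 3, max 13) hi=[14, 34, 41] (size 3, min 14) -> median=13.5

Answer: 13.5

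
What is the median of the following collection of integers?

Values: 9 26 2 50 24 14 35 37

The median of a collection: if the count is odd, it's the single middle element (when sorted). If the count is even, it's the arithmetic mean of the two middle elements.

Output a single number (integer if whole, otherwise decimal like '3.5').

Step 1: insert 9 -> lo=[9] (size 1, max 9) hi=[] (size 0) -> median=9
Step 2: insert 26 -> lo=[9] (size 1, max 9) hi=[26] (size 1, min 26) -> median=17.5
Step 3: insert 2 -> lo=[2, 9] (size 2, max 9) hi=[26] (size 1, min 26) -> median=9
Step 4: insert 50 -> lo=[2, 9] (size 2, max 9) hi=[26, 50] (size 2, min 26) -> median=17.5
Step 5: insert 24 -> lo=[2, 9, 24] (size 3, max 24) hi=[26, 50] (size 2, min 26) -> median=24
Step 6: insert 14 -> lo=[2, 9, 14] (size 3, max 14) hi=[24, 26, 50] (size 3, min 24) -> median=19
Step 7: insert 35 -> lo=[2, 9, 14, 24] (size 4, max 24) hi=[26, 35, 50] (size 3, min 26) -> median=24
Step 8: insert 37 -> lo=[2, 9, 14, 24] (size 4, max 24) hi=[26, 35, 37, 50] (size 4, min 26) -> median=25

Answer: 25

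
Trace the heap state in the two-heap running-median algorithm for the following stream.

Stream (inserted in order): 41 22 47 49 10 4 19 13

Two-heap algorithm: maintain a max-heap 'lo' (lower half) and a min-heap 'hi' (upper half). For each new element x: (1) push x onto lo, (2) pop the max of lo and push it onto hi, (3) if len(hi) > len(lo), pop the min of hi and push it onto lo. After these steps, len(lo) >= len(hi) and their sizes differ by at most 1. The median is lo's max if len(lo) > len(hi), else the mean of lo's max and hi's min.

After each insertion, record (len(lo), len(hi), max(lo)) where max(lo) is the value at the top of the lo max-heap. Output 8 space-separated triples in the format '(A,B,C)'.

Answer: (1,0,41) (1,1,22) (2,1,41) (2,2,41) (3,2,41) (3,3,22) (4,3,22) (4,4,19)

Derivation:
Step 1: insert 41 -> lo=[41] hi=[] -> (len(lo)=1, len(hi)=0, max(lo)=41)
Step 2: insert 22 -> lo=[22] hi=[41] -> (len(lo)=1, len(hi)=1, max(lo)=22)
Step 3: insert 47 -> lo=[22, 41] hi=[47] -> (len(lo)=2, len(hi)=1, max(lo)=41)
Step 4: insert 49 -> lo=[22, 41] hi=[47, 49] -> (len(lo)=2, len(hi)=2, max(lo)=41)
Step 5: insert 10 -> lo=[10, 22, 41] hi=[47, 49] -> (len(lo)=3, len(hi)=2, max(lo)=41)
Step 6: insert 4 -> lo=[4, 10, 22] hi=[41, 47, 49] -> (len(lo)=3, len(hi)=3, max(lo)=22)
Step 7: insert 19 -> lo=[4, 10, 19, 22] hi=[41, 47, 49] -> (len(lo)=4, len(hi)=3, max(lo)=22)
Step 8: insert 13 -> lo=[4, 10, 13, 19] hi=[22, 41, 47, 49] -> (len(lo)=4, len(hi)=4, max(lo)=19)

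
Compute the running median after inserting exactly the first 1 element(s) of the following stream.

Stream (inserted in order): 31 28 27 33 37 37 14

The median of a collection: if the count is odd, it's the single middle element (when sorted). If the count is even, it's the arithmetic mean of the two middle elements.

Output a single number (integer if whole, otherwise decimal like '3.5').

Step 1: insert 31 -> lo=[31] (size 1, max 31) hi=[] (size 0) -> median=31

Answer: 31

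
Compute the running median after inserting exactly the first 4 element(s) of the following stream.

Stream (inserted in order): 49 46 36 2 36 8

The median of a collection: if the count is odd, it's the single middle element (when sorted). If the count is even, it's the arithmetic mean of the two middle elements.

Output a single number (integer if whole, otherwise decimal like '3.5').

Step 1: insert 49 -> lo=[49] (size 1, max 49) hi=[] (size 0) -> median=49
Step 2: insert 46 -> lo=[46] (size 1, max 46) hi=[49] (size 1, min 49) -> median=47.5
Step 3: insert 36 -> lo=[36, 46] (size 2, max 46) hi=[49] (size 1, min 49) -> median=46
Step 4: insert 2 -> lo=[2, 36] (size 2, max 36) hi=[46, 49] (size 2, min 46) -> median=41

Answer: 41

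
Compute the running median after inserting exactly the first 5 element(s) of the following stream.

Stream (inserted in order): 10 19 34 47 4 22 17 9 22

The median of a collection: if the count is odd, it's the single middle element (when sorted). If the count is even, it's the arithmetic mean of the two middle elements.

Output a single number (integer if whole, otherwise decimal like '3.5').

Answer: 19

Derivation:
Step 1: insert 10 -> lo=[10] (size 1, max 10) hi=[] (size 0) -> median=10
Step 2: insert 19 -> lo=[10] (size 1, max 10) hi=[19] (size 1, min 19) -> median=14.5
Step 3: insert 34 -> lo=[10, 19] (size 2, max 19) hi=[34] (size 1, min 34) -> median=19
Step 4: insert 47 -> lo=[10, 19] (size 2, max 19) hi=[34, 47] (size 2, min 34) -> median=26.5
Step 5: insert 4 -> lo=[4, 10, 19] (size 3, max 19) hi=[34, 47] (size 2, min 34) -> median=19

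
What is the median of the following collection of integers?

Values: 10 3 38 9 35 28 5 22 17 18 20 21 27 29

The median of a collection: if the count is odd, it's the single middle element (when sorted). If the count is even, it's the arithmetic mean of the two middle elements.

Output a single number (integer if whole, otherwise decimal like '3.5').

Answer: 20.5

Derivation:
Step 1: insert 10 -> lo=[10] (size 1, max 10) hi=[] (size 0) -> median=10
Step 2: insert 3 -> lo=[3] (size 1, max 3) hi=[10] (size 1, min 10) -> median=6.5
Step 3: insert 38 -> lo=[3, 10] (size 2, max 10) hi=[38] (size 1, min 38) -> median=10
Step 4: insert 9 -> lo=[3, 9] (size 2, max 9) hi=[10, 38] (size 2, min 10) -> median=9.5
Step 5: insert 35 -> lo=[3, 9, 10] (size 3, max 10) hi=[35, 38] (size 2, min 35) -> median=10
Step 6: insert 28 -> lo=[3, 9, 10] (size 3, max 10) hi=[28, 35, 38] (size 3, min 28) -> median=19
Step 7: insert 5 -> lo=[3, 5, 9, 10] (size 4, max 10) hi=[28, 35, 38] (size 3, min 28) -> median=10
Step 8: insert 22 -> lo=[3, 5, 9, 10] (size 4, max 10) hi=[22, 28, 35, 38] (size 4, min 22) -> median=16
Step 9: insert 17 -> lo=[3, 5, 9, 10, 17] (size 5, max 17) hi=[22, 28, 35, 38] (size 4, min 22) -> median=17
Step 10: insert 18 -> lo=[3, 5, 9, 10, 17] (size 5, max 17) hi=[18, 22, 28, 35, 38] (size 5, min 18) -> median=17.5
Step 11: insert 20 -> lo=[3, 5, 9, 10, 17, 18] (size 6, max 18) hi=[20, 22, 28, 35, 38] (size 5, min 20) -> median=18
Step 12: insert 21 -> lo=[3, 5, 9, 10, 17, 18] (size 6, max 18) hi=[20, 21, 22, 28, 35, 38] (size 6, min 20) -> median=19
Step 13: insert 27 -> lo=[3, 5, 9, 10, 17, 18, 20] (size 7, max 20) hi=[21, 22, 27, 28, 35, 38] (size 6, min 21) -> median=20
Step 14: insert 29 -> lo=[3, 5, 9, 10, 17, 18, 20] (size 7, max 20) hi=[21, 22, 27, 28, 29, 35, 38] (size 7, min 21) -> median=20.5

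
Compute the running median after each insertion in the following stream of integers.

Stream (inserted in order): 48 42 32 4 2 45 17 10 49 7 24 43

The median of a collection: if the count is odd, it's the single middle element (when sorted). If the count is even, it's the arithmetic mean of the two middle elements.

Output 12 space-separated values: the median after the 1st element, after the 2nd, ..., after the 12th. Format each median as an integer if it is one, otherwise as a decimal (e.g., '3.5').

Step 1: insert 48 -> lo=[48] (size 1, max 48) hi=[] (size 0) -> median=48
Step 2: insert 42 -> lo=[42] (size 1, max 42) hi=[48] (size 1, min 48) -> median=45
Step 3: insert 32 -> lo=[32, 42] (size 2, max 42) hi=[48] (size 1, min 48) -> median=42
Step 4: insert 4 -> lo=[4, 32] (size 2, max 32) hi=[42, 48] (size 2, min 42) -> median=37
Step 5: insert 2 -> lo=[2, 4, 32] (size 3, max 32) hi=[42, 48] (size 2, min 42) -> median=32
Step 6: insert 45 -> lo=[2, 4, 32] (size 3, max 32) hi=[42, 45, 48] (size 3, min 42) -> median=37
Step 7: insert 17 -> lo=[2, 4, 17, 32] (size 4, max 32) hi=[42, 45, 48] (size 3, min 42) -> median=32
Step 8: insert 10 -> lo=[2, 4, 10, 17] (size 4, max 17) hi=[32, 42, 45, 48] (size 4, min 32) -> median=24.5
Step 9: insert 49 -> lo=[2, 4, 10, 17, 32] (size 5, max 32) hi=[42, 45, 48, 49] (size 4, min 42) -> median=32
Step 10: insert 7 -> lo=[2, 4, 7, 10, 17] (size 5, max 17) hi=[32, 42, 45, 48, 49] (size 5, min 32) -> median=24.5
Step 11: insert 24 -> lo=[2, 4, 7, 10, 17, 24] (size 6, max 24) hi=[32, 42, 45, 48, 49] (size 5, min 32) -> median=24
Step 12: insert 43 -> lo=[2, 4, 7, 10, 17, 24] (size 6, max 24) hi=[32, 42, 43, 45, 48, 49] (size 6, min 32) -> median=28

Answer: 48 45 42 37 32 37 32 24.5 32 24.5 24 28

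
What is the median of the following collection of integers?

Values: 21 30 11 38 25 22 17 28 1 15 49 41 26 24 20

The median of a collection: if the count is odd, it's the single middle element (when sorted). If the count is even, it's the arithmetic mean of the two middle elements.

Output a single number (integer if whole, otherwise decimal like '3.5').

Answer: 24

Derivation:
Step 1: insert 21 -> lo=[21] (size 1, max 21) hi=[] (size 0) -> median=21
Step 2: insert 30 -> lo=[21] (size 1, max 21) hi=[30] (size 1, min 30) -> median=25.5
Step 3: insert 11 -> lo=[11, 21] (size 2, max 21) hi=[30] (size 1, min 30) -> median=21
Step 4: insert 38 -> lo=[11, 21] (size 2, max 21) hi=[30, 38] (size 2, min 30) -> median=25.5
Step 5: insert 25 -> lo=[11, 21, 25] (size 3, max 25) hi=[30, 38] (size 2, min 30) -> median=25
Step 6: insert 22 -> lo=[11, 21, 22] (size 3, max 22) hi=[25, 30, 38] (size 3, min 25) -> median=23.5
Step 7: insert 17 -> lo=[11, 17, 21, 22] (size 4, max 22) hi=[25, 30, 38] (size 3, min 25) -> median=22
Step 8: insert 28 -> lo=[11, 17, 21, 22] (size 4, max 22) hi=[25, 28, 30, 38] (size 4, min 25) -> median=23.5
Step 9: insert 1 -> lo=[1, 11, 17, 21, 22] (size 5, max 22) hi=[25, 28, 30, 38] (size 4, min 25) -> median=22
Step 10: insert 15 -> lo=[1, 11, 15, 17, 21] (size 5, max 21) hi=[22, 25, 28, 30, 38] (size 5, min 22) -> median=21.5
Step 11: insert 49 -> lo=[1, 11, 15, 17, 21, 22] (size 6, max 22) hi=[25, 28, 30, 38, 49] (size 5, min 25) -> median=22
Step 12: insert 41 -> lo=[1, 11, 15, 17, 21, 22] (size 6, max 22) hi=[25, 28, 30, 38, 41, 49] (size 6, min 25) -> median=23.5
Step 13: insert 26 -> lo=[1, 11, 15, 17, 21, 22, 25] (size 7, max 25) hi=[26, 28, 30, 38, 41, 49] (size 6, min 26) -> median=25
Step 14: insert 24 -> lo=[1, 11, 15, 17, 21, 22, 24] (size 7, max 24) hi=[25, 26, 28, 30, 38, 41, 49] (size 7, min 25) -> median=24.5
Step 15: insert 20 -> lo=[1, 11, 15, 17, 20, 21, 22, 24] (size 8, max 24) hi=[25, 26, 28, 30, 38, 41, 49] (size 7, min 25) -> median=24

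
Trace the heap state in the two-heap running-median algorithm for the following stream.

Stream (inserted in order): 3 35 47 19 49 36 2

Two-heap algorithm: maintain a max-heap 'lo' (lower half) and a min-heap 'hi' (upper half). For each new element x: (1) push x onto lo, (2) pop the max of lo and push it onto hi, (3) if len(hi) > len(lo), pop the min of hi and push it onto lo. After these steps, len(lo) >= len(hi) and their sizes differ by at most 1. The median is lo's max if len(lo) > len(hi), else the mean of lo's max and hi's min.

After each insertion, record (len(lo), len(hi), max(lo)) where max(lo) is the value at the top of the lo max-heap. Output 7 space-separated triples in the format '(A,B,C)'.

Answer: (1,0,3) (1,1,3) (2,1,35) (2,2,19) (3,2,35) (3,3,35) (4,3,35)

Derivation:
Step 1: insert 3 -> lo=[3] hi=[] -> (len(lo)=1, len(hi)=0, max(lo)=3)
Step 2: insert 35 -> lo=[3] hi=[35] -> (len(lo)=1, len(hi)=1, max(lo)=3)
Step 3: insert 47 -> lo=[3, 35] hi=[47] -> (len(lo)=2, len(hi)=1, max(lo)=35)
Step 4: insert 19 -> lo=[3, 19] hi=[35, 47] -> (len(lo)=2, len(hi)=2, max(lo)=19)
Step 5: insert 49 -> lo=[3, 19, 35] hi=[47, 49] -> (len(lo)=3, len(hi)=2, max(lo)=35)
Step 6: insert 36 -> lo=[3, 19, 35] hi=[36, 47, 49] -> (len(lo)=3, len(hi)=3, max(lo)=35)
Step 7: insert 2 -> lo=[2, 3, 19, 35] hi=[36, 47, 49] -> (len(lo)=4, len(hi)=3, max(lo)=35)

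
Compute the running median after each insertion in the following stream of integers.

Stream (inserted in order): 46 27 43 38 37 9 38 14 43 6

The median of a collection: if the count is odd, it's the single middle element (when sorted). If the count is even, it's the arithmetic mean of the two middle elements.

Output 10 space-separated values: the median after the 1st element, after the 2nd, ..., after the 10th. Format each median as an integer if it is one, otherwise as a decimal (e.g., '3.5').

Step 1: insert 46 -> lo=[46] (size 1, max 46) hi=[] (size 0) -> median=46
Step 2: insert 27 -> lo=[27] (size 1, max 27) hi=[46] (size 1, min 46) -> median=36.5
Step 3: insert 43 -> lo=[27, 43] (size 2, max 43) hi=[46] (size 1, min 46) -> median=43
Step 4: insert 38 -> lo=[27, 38] (size 2, max 38) hi=[43, 46] (size 2, min 43) -> median=40.5
Step 5: insert 37 -> lo=[27, 37, 38] (size 3, max 38) hi=[43, 46] (size 2, min 43) -> median=38
Step 6: insert 9 -> lo=[9, 27, 37] (size 3, max 37) hi=[38, 43, 46] (size 3, min 38) -> median=37.5
Step 7: insert 38 -> lo=[9, 27, 37, 38] (size 4, max 38) hi=[38, 43, 46] (size 3, min 38) -> median=38
Step 8: insert 14 -> lo=[9, 14, 27, 37] (size 4, max 37) hi=[38, 38, 43, 46] (size 4, min 38) -> median=37.5
Step 9: insert 43 -> lo=[9, 14, 27, 37, 38] (size 5, max 38) hi=[38, 43, 43, 46] (size 4, min 38) -> median=38
Step 10: insert 6 -> lo=[6, 9, 14, 27, 37] (size 5, max 37) hi=[38, 38, 43, 43, 46] (size 5, min 38) -> median=37.5

Answer: 46 36.5 43 40.5 38 37.5 38 37.5 38 37.5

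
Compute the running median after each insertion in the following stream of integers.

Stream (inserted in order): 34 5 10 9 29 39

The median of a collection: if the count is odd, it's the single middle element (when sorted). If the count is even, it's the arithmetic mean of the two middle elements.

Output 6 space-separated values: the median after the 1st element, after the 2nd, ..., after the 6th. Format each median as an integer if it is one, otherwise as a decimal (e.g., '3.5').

Step 1: insert 34 -> lo=[34] (size 1, max 34) hi=[] (size 0) -> median=34
Step 2: insert 5 -> lo=[5] (size 1, max 5) hi=[34] (size 1, min 34) -> median=19.5
Step 3: insert 10 -> lo=[5, 10] (size 2, max 10) hi=[34] (size 1, min 34) -> median=10
Step 4: insert 9 -> lo=[5, 9] (size 2, max 9) hi=[10, 34] (size 2, min 10) -> median=9.5
Step 5: insert 29 -> lo=[5, 9, 10] (size 3, max 10) hi=[29, 34] (size 2, min 29) -> median=10
Step 6: insert 39 -> lo=[5, 9, 10] (size 3, max 10) hi=[29, 34, 39] (size 3, min 29) -> median=19.5

Answer: 34 19.5 10 9.5 10 19.5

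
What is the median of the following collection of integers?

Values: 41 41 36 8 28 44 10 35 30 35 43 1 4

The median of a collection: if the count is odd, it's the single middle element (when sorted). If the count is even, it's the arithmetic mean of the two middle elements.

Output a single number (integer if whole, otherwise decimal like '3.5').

Step 1: insert 41 -> lo=[41] (size 1, max 41) hi=[] (size 0) -> median=41
Step 2: insert 41 -> lo=[41] (size 1, max 41) hi=[41] (size 1, min 41) -> median=41
Step 3: insert 36 -> lo=[36, 41] (size 2, max 41) hi=[41] (size 1, min 41) -> median=41
Step 4: insert 8 -> lo=[8, 36] (size 2, max 36) hi=[41, 41] (size 2, min 41) -> median=38.5
Step 5: insert 28 -> lo=[8, 28, 36] (size 3, max 36) hi=[41, 41] (size 2, min 41) -> median=36
Step 6: insert 44 -> lo=[8, 28, 36] (size 3, max 36) hi=[41, 41, 44] (size 3, min 41) -> median=38.5
Step 7: insert 10 -> lo=[8, 10, 28, 36] (size 4, max 36) hi=[41, 41, 44] (size 3, min 41) -> median=36
Step 8: insert 35 -> lo=[8, 10, 28, 35] (size 4, max 35) hi=[36, 41, 41, 44] (size 4, min 36) -> median=35.5
Step 9: insert 30 -> lo=[8, 10, 28, 30, 35] (size 5, max 35) hi=[36, 41, 41, 44] (size 4, min 36) -> median=35
Step 10: insert 35 -> lo=[8, 10, 28, 30, 35] (size 5, max 35) hi=[35, 36, 41, 41, 44] (size 5, min 35) -> median=35
Step 11: insert 43 -> lo=[8, 10, 28, 30, 35, 35] (size 6, max 35) hi=[36, 41, 41, 43, 44] (size 5, min 36) -> median=35
Step 12: insert 1 -> lo=[1, 8, 10, 28, 30, 35] (size 6, max 35) hi=[35, 36, 41, 41, 43, 44] (size 6, min 35) -> median=35
Step 13: insert 4 -> lo=[1, 4, 8, 10, 28, 30, 35] (size 7, max 35) hi=[35, 36, 41, 41, 43, 44] (size 6, min 35) -> median=35

Answer: 35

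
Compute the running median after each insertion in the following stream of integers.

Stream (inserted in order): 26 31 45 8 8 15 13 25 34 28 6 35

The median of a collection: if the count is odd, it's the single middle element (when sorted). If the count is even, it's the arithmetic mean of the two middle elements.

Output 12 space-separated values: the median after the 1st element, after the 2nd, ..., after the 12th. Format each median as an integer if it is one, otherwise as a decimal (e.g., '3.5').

Step 1: insert 26 -> lo=[26] (size 1, max 26) hi=[] (size 0) -> median=26
Step 2: insert 31 -> lo=[26] (size 1, max 26) hi=[31] (size 1, min 31) -> median=28.5
Step 3: insert 45 -> lo=[26, 31] (size 2, max 31) hi=[45] (size 1, min 45) -> median=31
Step 4: insert 8 -> lo=[8, 26] (size 2, max 26) hi=[31, 45] (size 2, min 31) -> median=28.5
Step 5: insert 8 -> lo=[8, 8, 26] (size 3, max 26) hi=[31, 45] (size 2, min 31) -> median=26
Step 6: insert 15 -> lo=[8, 8, 15] (size 3, max 15) hi=[26, 31, 45] (size 3, min 26) -> median=20.5
Step 7: insert 13 -> lo=[8, 8, 13, 15] (size 4, max 15) hi=[26, 31, 45] (size 3, min 26) -> median=15
Step 8: insert 25 -> lo=[8, 8, 13, 15] (size 4, max 15) hi=[25, 26, 31, 45] (size 4, min 25) -> median=20
Step 9: insert 34 -> lo=[8, 8, 13, 15, 25] (size 5, max 25) hi=[26, 31, 34, 45] (size 4, min 26) -> median=25
Step 10: insert 28 -> lo=[8, 8, 13, 15, 25] (size 5, max 25) hi=[26, 28, 31, 34, 45] (size 5, min 26) -> median=25.5
Step 11: insert 6 -> lo=[6, 8, 8, 13, 15, 25] (size 6, max 25) hi=[26, 28, 31, 34, 45] (size 5, min 26) -> median=25
Step 12: insert 35 -> lo=[6, 8, 8, 13, 15, 25] (size 6, max 25) hi=[26, 28, 31, 34, 35, 45] (size 6, min 26) -> median=25.5

Answer: 26 28.5 31 28.5 26 20.5 15 20 25 25.5 25 25.5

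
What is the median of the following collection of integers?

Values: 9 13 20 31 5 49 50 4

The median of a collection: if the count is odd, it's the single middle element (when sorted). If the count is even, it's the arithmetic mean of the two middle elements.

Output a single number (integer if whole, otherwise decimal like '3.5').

Step 1: insert 9 -> lo=[9] (size 1, max 9) hi=[] (size 0) -> median=9
Step 2: insert 13 -> lo=[9] (size 1, max 9) hi=[13] (size 1, min 13) -> median=11
Step 3: insert 20 -> lo=[9, 13] (size 2, max 13) hi=[20] (size 1, min 20) -> median=13
Step 4: insert 31 -> lo=[9, 13] (size 2, max 13) hi=[20, 31] (size 2, min 20) -> median=16.5
Step 5: insert 5 -> lo=[5, 9, 13] (size 3, max 13) hi=[20, 31] (size 2, min 20) -> median=13
Step 6: insert 49 -> lo=[5, 9, 13] (size 3, max 13) hi=[20, 31, 49] (size 3, min 20) -> median=16.5
Step 7: insert 50 -> lo=[5, 9, 13, 20] (size 4, max 20) hi=[31, 49, 50] (size 3, min 31) -> median=20
Step 8: insert 4 -> lo=[4, 5, 9, 13] (size 4, max 13) hi=[20, 31, 49, 50] (size 4, min 20) -> median=16.5

Answer: 16.5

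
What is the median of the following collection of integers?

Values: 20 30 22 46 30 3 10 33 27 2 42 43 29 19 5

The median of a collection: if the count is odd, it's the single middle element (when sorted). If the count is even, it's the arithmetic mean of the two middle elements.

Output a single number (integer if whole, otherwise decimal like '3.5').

Answer: 27

Derivation:
Step 1: insert 20 -> lo=[20] (size 1, max 20) hi=[] (size 0) -> median=20
Step 2: insert 30 -> lo=[20] (size 1, max 20) hi=[30] (size 1, min 30) -> median=25
Step 3: insert 22 -> lo=[20, 22] (size 2, max 22) hi=[30] (size 1, min 30) -> median=22
Step 4: insert 46 -> lo=[20, 22] (size 2, max 22) hi=[30, 46] (size 2, min 30) -> median=26
Step 5: insert 30 -> lo=[20, 22, 30] (size 3, max 30) hi=[30, 46] (size 2, min 30) -> median=30
Step 6: insert 3 -> lo=[3, 20, 22] (size 3, max 22) hi=[30, 30, 46] (size 3, min 30) -> median=26
Step 7: insert 10 -> lo=[3, 10, 20, 22] (size 4, max 22) hi=[30, 30, 46] (size 3, min 30) -> median=22
Step 8: insert 33 -> lo=[3, 10, 20, 22] (size 4, max 22) hi=[30, 30, 33, 46] (size 4, min 30) -> median=26
Step 9: insert 27 -> lo=[3, 10, 20, 22, 27] (size 5, max 27) hi=[30, 30, 33, 46] (size 4, min 30) -> median=27
Step 10: insert 2 -> lo=[2, 3, 10, 20, 22] (size 5, max 22) hi=[27, 30, 30, 33, 46] (size 5, min 27) -> median=24.5
Step 11: insert 42 -> lo=[2, 3, 10, 20, 22, 27] (size 6, max 27) hi=[30, 30, 33, 42, 46] (size 5, min 30) -> median=27
Step 12: insert 43 -> lo=[2, 3, 10, 20, 22, 27] (size 6, max 27) hi=[30, 30, 33, 42, 43, 46] (size 6, min 30) -> median=28.5
Step 13: insert 29 -> lo=[2, 3, 10, 20, 22, 27, 29] (size 7, max 29) hi=[30, 30, 33, 42, 43, 46] (size 6, min 30) -> median=29
Step 14: insert 19 -> lo=[2, 3, 10, 19, 20, 22, 27] (size 7, max 27) hi=[29, 30, 30, 33, 42, 43, 46] (size 7, min 29) -> median=28
Step 15: insert 5 -> lo=[2, 3, 5, 10, 19, 20, 22, 27] (size 8, max 27) hi=[29, 30, 30, 33, 42, 43, 46] (size 7, min 29) -> median=27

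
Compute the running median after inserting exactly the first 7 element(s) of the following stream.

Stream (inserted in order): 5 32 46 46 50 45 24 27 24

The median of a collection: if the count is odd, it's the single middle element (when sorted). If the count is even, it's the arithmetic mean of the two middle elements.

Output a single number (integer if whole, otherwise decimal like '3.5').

Step 1: insert 5 -> lo=[5] (size 1, max 5) hi=[] (size 0) -> median=5
Step 2: insert 32 -> lo=[5] (size 1, max 5) hi=[32] (size 1, min 32) -> median=18.5
Step 3: insert 46 -> lo=[5, 32] (size 2, max 32) hi=[46] (size 1, min 46) -> median=32
Step 4: insert 46 -> lo=[5, 32] (size 2, max 32) hi=[46, 46] (size 2, min 46) -> median=39
Step 5: insert 50 -> lo=[5, 32, 46] (size 3, max 46) hi=[46, 50] (size 2, min 46) -> median=46
Step 6: insert 45 -> lo=[5, 32, 45] (size 3, max 45) hi=[46, 46, 50] (size 3, min 46) -> median=45.5
Step 7: insert 24 -> lo=[5, 24, 32, 45] (size 4, max 45) hi=[46, 46, 50] (size 3, min 46) -> median=45

Answer: 45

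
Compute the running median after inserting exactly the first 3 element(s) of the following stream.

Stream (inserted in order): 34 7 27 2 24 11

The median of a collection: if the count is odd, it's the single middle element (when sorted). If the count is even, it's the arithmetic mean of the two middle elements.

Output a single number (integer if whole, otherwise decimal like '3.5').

Answer: 27

Derivation:
Step 1: insert 34 -> lo=[34] (size 1, max 34) hi=[] (size 0) -> median=34
Step 2: insert 7 -> lo=[7] (size 1, max 7) hi=[34] (size 1, min 34) -> median=20.5
Step 3: insert 27 -> lo=[7, 27] (size 2, max 27) hi=[34] (size 1, min 34) -> median=27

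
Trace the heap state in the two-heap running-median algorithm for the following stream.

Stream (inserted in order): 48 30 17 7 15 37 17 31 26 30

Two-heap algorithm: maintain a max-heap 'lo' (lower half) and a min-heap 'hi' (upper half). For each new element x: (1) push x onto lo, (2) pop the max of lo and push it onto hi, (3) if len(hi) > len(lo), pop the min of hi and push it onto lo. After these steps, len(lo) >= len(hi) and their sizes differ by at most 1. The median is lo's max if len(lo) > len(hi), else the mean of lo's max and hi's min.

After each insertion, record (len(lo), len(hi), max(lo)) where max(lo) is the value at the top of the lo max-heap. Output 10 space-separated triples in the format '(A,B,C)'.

Step 1: insert 48 -> lo=[48] hi=[] -> (len(lo)=1, len(hi)=0, max(lo)=48)
Step 2: insert 30 -> lo=[30] hi=[48] -> (len(lo)=1, len(hi)=1, max(lo)=30)
Step 3: insert 17 -> lo=[17, 30] hi=[48] -> (len(lo)=2, len(hi)=1, max(lo)=30)
Step 4: insert 7 -> lo=[7, 17] hi=[30, 48] -> (len(lo)=2, len(hi)=2, max(lo)=17)
Step 5: insert 15 -> lo=[7, 15, 17] hi=[30, 48] -> (len(lo)=3, len(hi)=2, max(lo)=17)
Step 6: insert 37 -> lo=[7, 15, 17] hi=[30, 37, 48] -> (len(lo)=3, len(hi)=3, max(lo)=17)
Step 7: insert 17 -> lo=[7, 15, 17, 17] hi=[30, 37, 48] -> (len(lo)=4, len(hi)=3, max(lo)=17)
Step 8: insert 31 -> lo=[7, 15, 17, 17] hi=[30, 31, 37, 48] -> (len(lo)=4, len(hi)=4, max(lo)=17)
Step 9: insert 26 -> lo=[7, 15, 17, 17, 26] hi=[30, 31, 37, 48] -> (len(lo)=5, len(hi)=4, max(lo)=26)
Step 10: insert 30 -> lo=[7, 15, 17, 17, 26] hi=[30, 30, 31, 37, 48] -> (len(lo)=5, len(hi)=5, max(lo)=26)

Answer: (1,0,48) (1,1,30) (2,1,30) (2,2,17) (3,2,17) (3,3,17) (4,3,17) (4,4,17) (5,4,26) (5,5,26)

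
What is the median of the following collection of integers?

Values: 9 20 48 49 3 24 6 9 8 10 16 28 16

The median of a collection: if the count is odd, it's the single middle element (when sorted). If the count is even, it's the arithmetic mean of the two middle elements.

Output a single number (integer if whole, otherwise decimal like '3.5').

Answer: 16

Derivation:
Step 1: insert 9 -> lo=[9] (size 1, max 9) hi=[] (size 0) -> median=9
Step 2: insert 20 -> lo=[9] (size 1, max 9) hi=[20] (size 1, min 20) -> median=14.5
Step 3: insert 48 -> lo=[9, 20] (size 2, max 20) hi=[48] (size 1, min 48) -> median=20
Step 4: insert 49 -> lo=[9, 20] (size 2, max 20) hi=[48, 49] (size 2, min 48) -> median=34
Step 5: insert 3 -> lo=[3, 9, 20] (size 3, max 20) hi=[48, 49] (size 2, min 48) -> median=20
Step 6: insert 24 -> lo=[3, 9, 20] (size 3, max 20) hi=[24, 48, 49] (size 3, min 24) -> median=22
Step 7: insert 6 -> lo=[3, 6, 9, 20] (size 4, max 20) hi=[24, 48, 49] (size 3, min 24) -> median=20
Step 8: insert 9 -> lo=[3, 6, 9, 9] (size 4, max 9) hi=[20, 24, 48, 49] (size 4, min 20) -> median=14.5
Step 9: insert 8 -> lo=[3, 6, 8, 9, 9] (size 5, max 9) hi=[20, 24, 48, 49] (size 4, min 20) -> median=9
Step 10: insert 10 -> lo=[3, 6, 8, 9, 9] (size 5, max 9) hi=[10, 20, 24, 48, 49] (size 5, min 10) -> median=9.5
Step 11: insert 16 -> lo=[3, 6, 8, 9, 9, 10] (size 6, max 10) hi=[16, 20, 24, 48, 49] (size 5, min 16) -> median=10
Step 12: insert 28 -> lo=[3, 6, 8, 9, 9, 10] (size 6, max 10) hi=[16, 20, 24, 28, 48, 49] (size 6, min 16) -> median=13
Step 13: insert 16 -> lo=[3, 6, 8, 9, 9, 10, 16] (size 7, max 16) hi=[16, 20, 24, 28, 48, 49] (size 6, min 16) -> median=16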